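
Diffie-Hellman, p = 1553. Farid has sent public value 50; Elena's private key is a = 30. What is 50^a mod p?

1472

Shared key K = 50^30 mod 1553.
50^1 ≡ 50 (mod 1553)
50^2 = (50^1)^2 ≡ 50^2 = 2500 ≡ 947 (mod 1553)
50^4 = (50^2)^2 ≡ 947^2 = 896809 ≡ 728 (mod 1553)
50^8 = (50^4)^2 ≡ 728^2 = 529984 ≡ 411 (mod 1553)
50^16 = (50^8)^2 ≡ 411^2 = 168921 ≡ 1197 (mod 1553)
50^30 = 50^16 · 50^8 · 50^4 · 50^2 ≡ 1197 · 411 · 728 · 947 ≡ 1472 (mod 1553).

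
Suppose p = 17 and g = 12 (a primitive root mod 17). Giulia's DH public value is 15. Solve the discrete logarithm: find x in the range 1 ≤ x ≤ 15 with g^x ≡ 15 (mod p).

14

Try successive powers of 12 modulo 17:
12^1 ≡ 12
12^2 ≡ 8
12^3 ≡ 11
12^4 ≡ 13
12^5 ≡ 3
12^6 ≡ 2
12^7 ≡ 7
12^8 ≡ 16
12^9 ≡ 5
12^10 ≡ 9
12^11 ≡ 6
12^12 ≡ 4
12^13 ≡ 14
12^14 ≡ 15
Found: x = 14.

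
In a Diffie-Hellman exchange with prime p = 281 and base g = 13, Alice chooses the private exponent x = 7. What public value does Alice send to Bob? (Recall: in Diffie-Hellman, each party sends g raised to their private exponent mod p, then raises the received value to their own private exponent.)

93

Public value = 13^{7} \pmod{281}.
13^1 ≡ 13 (mod 281)
13^2 = (13^1)^2 ≡ 13^2 = 169 ≡ 169 (mod 281)
13^4 = (13^2)^2 ≡ 169^2 = 28561 ≡ 180 (mod 281)
13^7 = 13^4 · 13^2 · 13^1 ≡ 180 · 169 · 13 ≡ 93 (mod 281).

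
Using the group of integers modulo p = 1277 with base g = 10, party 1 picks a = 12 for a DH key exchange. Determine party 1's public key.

Public value = 10^12 (mod 1277).
10^1 ≡ 10 (mod 1277)
10^2 = (10^1)^2 ≡ 10^2 = 100 ≡ 100 (mod 1277)
10^4 = (10^2)^2 ≡ 100^2 = 10000 ≡ 1061 (mod 1277)
10^8 = (10^4)^2 ≡ 1061^2 = 1125721 ≡ 684 (mod 1277)
10^12 = 10^8 · 10^4 ≡ 684 · 1061 ≡ 388 (mod 1277).

388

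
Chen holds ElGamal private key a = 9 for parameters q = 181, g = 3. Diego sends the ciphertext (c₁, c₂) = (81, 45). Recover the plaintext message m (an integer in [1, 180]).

102

Shared mask s = c₁^a mod q = 81^9 mod 181.
81^1 ≡ 81 (mod 181)
81^2 = (81^1)^2 ≡ 81^2 = 6561 ≡ 45 (mod 181)
81^4 = (81^2)^2 ≡ 45^2 = 2025 ≡ 34 (mod 181)
81^8 = (81^4)^2 ≡ 34^2 = 1156 ≡ 70 (mod 181)
81^9 = 81^8 · 81^1 ≡ 70 · 81 ≡ 59 (mod 181).
So s = 59; s⁻¹ ≡ 135 (mod 181).
m = c₂ · s⁻¹ mod 181 = 45 · 135 mod 181 = 102.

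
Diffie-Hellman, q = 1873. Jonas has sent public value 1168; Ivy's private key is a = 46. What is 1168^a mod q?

Shared key K = 1168^46 mod 1873.
1168^1 ≡ 1168 (mod 1873)
1168^2 = (1168^1)^2 ≡ 1168^2 = 1364224 ≡ 680 (mod 1873)
1168^4 = (1168^2)^2 ≡ 680^2 = 462400 ≡ 1642 (mod 1873)
1168^8 = (1168^4)^2 ≡ 1642^2 = 2696164 ≡ 917 (mod 1873)
1168^16 = (1168^8)^2 ≡ 917^2 = 840889 ≡ 1785 (mod 1873)
1168^32 = (1168^16)^2 ≡ 1785^2 = 3186225 ≡ 252 (mod 1873)
1168^46 = 1168^32 · 1168^8 · 1168^4 · 1168^2 ≡ 252 · 917 · 1642 · 680 ≡ 1598 (mod 1873).

1598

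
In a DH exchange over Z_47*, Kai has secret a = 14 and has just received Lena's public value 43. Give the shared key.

32

Shared key K = 43^14 mod 47.
43^1 ≡ 43 (mod 47)
43^2 = (43^1)^2 ≡ 43^2 = 1849 ≡ 16 (mod 47)
43^4 = (43^2)^2 ≡ 16^2 = 256 ≡ 21 (mod 47)
43^8 = (43^4)^2 ≡ 21^2 = 441 ≡ 18 (mod 47)
43^14 = 43^8 · 43^4 · 43^2 ≡ 18 · 21 · 16 ≡ 32 (mod 47).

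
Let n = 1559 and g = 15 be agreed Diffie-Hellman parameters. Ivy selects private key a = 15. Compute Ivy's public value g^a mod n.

964

Public value = 15^15 mod 1559.
15^1 ≡ 15 (mod 1559)
15^2 = (15^1)^2 ≡ 15^2 = 225 ≡ 225 (mod 1559)
15^4 = (15^2)^2 ≡ 225^2 = 50625 ≡ 737 (mod 1559)
15^8 = (15^4)^2 ≡ 737^2 = 543169 ≡ 637 (mod 1559)
15^15 = 15^8 · 15^4 · 15^2 · 15^1 ≡ 637 · 737 · 225 · 15 ≡ 964 (mod 1559).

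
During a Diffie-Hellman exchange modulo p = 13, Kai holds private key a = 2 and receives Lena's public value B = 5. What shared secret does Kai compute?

Shared key K = 5^2 mod 13.
5^1 ≡ 5 (mod 13)
5^2 = (5^1)^2 ≡ 5^2 = 25 ≡ 12 (mod 13)

12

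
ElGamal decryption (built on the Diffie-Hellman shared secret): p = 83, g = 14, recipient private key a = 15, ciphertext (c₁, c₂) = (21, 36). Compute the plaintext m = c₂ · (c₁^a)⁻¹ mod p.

Shared mask s = c₁^a mod p = 21^15 mod 83.
21^1 ≡ 21 (mod 83)
21^2 = (21^1)^2 ≡ 21^2 = 441 ≡ 26 (mod 83)
21^4 = (21^2)^2 ≡ 26^2 = 676 ≡ 12 (mod 83)
21^8 = (21^4)^2 ≡ 12^2 = 144 ≡ 61 (mod 83)
21^15 = 21^8 · 21^4 · 21^2 · 21^1 ≡ 61 · 12 · 26 · 21 ≡ 27 (mod 83).
So s = 27; s⁻¹ ≡ 40 (mod 83).
m = c₂ · s⁻¹ mod 83 = 36 · 40 mod 83 = 29.

29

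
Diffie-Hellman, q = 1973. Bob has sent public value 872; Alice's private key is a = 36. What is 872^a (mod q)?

Shared key K = 872^36 mod 1973.
872^1 ≡ 872 (mod 1973)
872^2 = (872^1)^2 ≡ 872^2 = 760384 ≡ 779 (mod 1973)
872^4 = (872^2)^2 ≡ 779^2 = 606841 ≡ 1130 (mod 1973)
872^8 = (872^4)^2 ≡ 1130^2 = 1276900 ≡ 369 (mod 1973)
872^16 = (872^8)^2 ≡ 369^2 = 136161 ≡ 24 (mod 1973)
872^32 = (872^16)^2 ≡ 24^2 = 576 ≡ 576 (mod 1973)
872^36 = 872^32 · 872^4 ≡ 576 · 1130 ≡ 1763 (mod 1973).

1763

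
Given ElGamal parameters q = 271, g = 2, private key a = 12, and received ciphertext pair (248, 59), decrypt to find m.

186

Shared mask s = c₁^a mod q = 248^12 mod 271.
248^1 ≡ 248 (mod 271)
248^2 = (248^1)^2 ≡ 248^2 = 61504 ≡ 258 (mod 271)
248^4 = (248^2)^2 ≡ 258^2 = 66564 ≡ 169 (mod 271)
248^8 = (248^4)^2 ≡ 169^2 = 28561 ≡ 106 (mod 271)
248^12 = 248^8 · 248^4 ≡ 106 · 169 ≡ 28 (mod 271).
So s = 28; s⁻¹ ≡ 242 (mod 271).
m = c₂ · s⁻¹ mod 271 = 59 · 242 mod 271 = 186.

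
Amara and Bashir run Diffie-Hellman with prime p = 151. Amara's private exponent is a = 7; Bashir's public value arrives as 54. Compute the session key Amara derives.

114

Shared key K = 54^7 mod 151.
54^1 ≡ 54 (mod 151)
54^2 = (54^1)^2 ≡ 54^2 = 2916 ≡ 47 (mod 151)
54^4 = (54^2)^2 ≡ 47^2 = 2209 ≡ 95 (mod 151)
54^7 = 54^4 · 54^2 · 54^1 ≡ 95 · 47 · 54 ≡ 114 (mod 151).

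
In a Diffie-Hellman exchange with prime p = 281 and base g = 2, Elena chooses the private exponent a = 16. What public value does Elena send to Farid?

63

Public value = 2^16 (mod 281).
2^1 ≡ 2 (mod 281)
2^2 = (2^1)^2 ≡ 2^2 = 4 ≡ 4 (mod 281)
2^4 = (2^2)^2 ≡ 4^2 = 16 ≡ 16 (mod 281)
2^8 = (2^4)^2 ≡ 16^2 = 256 ≡ 256 (mod 281)
2^16 = (2^8)^2 ≡ 256^2 = 65536 ≡ 63 (mod 281)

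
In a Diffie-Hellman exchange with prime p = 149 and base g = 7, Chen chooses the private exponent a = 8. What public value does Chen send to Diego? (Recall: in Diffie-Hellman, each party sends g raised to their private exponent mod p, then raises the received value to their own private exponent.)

Public value = 7^8 (mod 149).
7^1 ≡ 7 (mod 149)
7^2 = (7^1)^2 ≡ 7^2 = 49 ≡ 49 (mod 149)
7^4 = (7^2)^2 ≡ 49^2 = 2401 ≡ 17 (mod 149)
7^8 = (7^4)^2 ≡ 17^2 = 289 ≡ 140 (mod 149)

140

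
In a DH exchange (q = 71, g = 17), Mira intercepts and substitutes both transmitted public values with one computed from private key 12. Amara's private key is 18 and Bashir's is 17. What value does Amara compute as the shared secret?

54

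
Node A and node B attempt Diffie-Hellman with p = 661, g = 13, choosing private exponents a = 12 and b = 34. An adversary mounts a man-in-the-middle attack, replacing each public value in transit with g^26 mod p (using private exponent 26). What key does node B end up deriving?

Node B receives an adversary's public value M = 13^26 mod 661 instead of the honest one.
13^1 ≡ 13 (mod 661)
13^2 = (13^1)^2 ≡ 13^2 = 169 ≡ 169 (mod 661)
13^4 = (13^2)^2 ≡ 169^2 = 28561 ≡ 138 (mod 661)
13^8 = (13^4)^2 ≡ 138^2 = 19044 ≡ 536 (mod 661)
13^16 = (13^8)^2 ≡ 536^2 = 287296 ≡ 422 (mod 661)
13^26 = 13^16 · 13^8 · 13^2 ≡ 422 · 536 · 169 ≡ 157 (mod 661).
So M = 157. Node B computes K = M^34 mod 661.
157^1 ≡ 157 (mod 661)
157^2 = (157^1)^2 ≡ 157^2 = 24649 ≡ 192 (mod 661)
157^4 = (157^2)^2 ≡ 192^2 = 36864 ≡ 509 (mod 661)
157^8 = (157^4)^2 ≡ 509^2 = 259081 ≡ 630 (mod 661)
157^16 = (157^8)^2 ≡ 630^2 = 396900 ≡ 300 (mod 661)
157^32 = (157^16)^2 ≡ 300^2 = 90000 ≡ 104 (mod 661)
157^34 = 157^32 · 157^2 ≡ 104 · 192 ≡ 138 (mod 661).

138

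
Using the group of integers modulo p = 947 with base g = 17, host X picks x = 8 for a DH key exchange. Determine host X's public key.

Public value = 17^8 mod 947.
17^1 ≡ 17 (mod 947)
17^2 = (17^1)^2 ≡ 17^2 = 289 ≡ 289 (mod 947)
17^4 = (17^2)^2 ≡ 289^2 = 83521 ≡ 185 (mod 947)
17^8 = (17^4)^2 ≡ 185^2 = 34225 ≡ 133 (mod 947)

133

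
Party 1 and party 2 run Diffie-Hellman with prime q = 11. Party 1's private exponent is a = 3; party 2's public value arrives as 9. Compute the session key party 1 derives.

3

Shared key K = 9^3 mod 11.
9^1 ≡ 9 (mod 11)
9^2 = (9^1)^2 ≡ 9^2 = 81 ≡ 4 (mod 11)
9^3 = 9^2 · 9^1 ≡ 4 · 9 ≡ 3 (mod 11).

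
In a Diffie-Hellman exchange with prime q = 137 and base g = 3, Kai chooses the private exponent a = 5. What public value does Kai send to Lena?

106

Public value = 3^5 (mod 137).
3^1 ≡ 3 (mod 137)
3^2 = (3^1)^2 ≡ 3^2 = 9 ≡ 9 (mod 137)
3^4 = (3^2)^2 ≡ 9^2 = 81 ≡ 81 (mod 137)
3^5 = 3^4 · 3^1 ≡ 81 · 3 ≡ 106 (mod 137).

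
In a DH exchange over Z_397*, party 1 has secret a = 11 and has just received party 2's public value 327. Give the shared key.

Shared key K = 327^11 mod 397.
327^1 ≡ 327 (mod 397)
327^2 = (327^1)^2 ≡ 327^2 = 106929 ≡ 136 (mod 397)
327^4 = (327^2)^2 ≡ 136^2 = 18496 ≡ 234 (mod 397)
327^8 = (327^4)^2 ≡ 234^2 = 54756 ≡ 367 (mod 397)
327^11 = 327^8 · 327^2 · 327^1 ≡ 367 · 136 · 327 ≡ 157 (mod 397).

157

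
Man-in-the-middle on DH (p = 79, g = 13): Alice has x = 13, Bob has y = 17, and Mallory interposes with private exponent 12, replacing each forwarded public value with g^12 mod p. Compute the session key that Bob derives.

Bob receives Mallory's public value M = 13^12 mod 79 instead of the honest one.
13^1 ≡ 13 (mod 79)
13^2 = (13^1)^2 ≡ 13^2 = 169 ≡ 11 (mod 79)
13^4 = (13^2)^2 ≡ 11^2 = 121 ≡ 42 (mod 79)
13^8 = (13^4)^2 ≡ 42^2 = 1764 ≡ 26 (mod 79)
13^12 = 13^8 · 13^4 ≡ 26 · 42 ≡ 65 (mod 79).
So M = 65. Bob computes K = M^17 mod 79.
65^1 ≡ 65 (mod 79)
65^2 = (65^1)^2 ≡ 65^2 = 4225 ≡ 38 (mod 79)
65^4 = (65^2)^2 ≡ 38^2 = 1444 ≡ 22 (mod 79)
65^8 = (65^4)^2 ≡ 22^2 = 484 ≡ 10 (mod 79)
65^16 = (65^8)^2 ≡ 10^2 = 100 ≡ 21 (mod 79)
65^17 = 65^16 · 65^1 ≡ 21 · 65 ≡ 22 (mod 79).

22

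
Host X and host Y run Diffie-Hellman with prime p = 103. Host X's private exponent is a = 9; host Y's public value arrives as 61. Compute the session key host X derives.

79

Shared key K = 61^9 mod 103.
61^1 ≡ 61 (mod 103)
61^2 = (61^1)^2 ≡ 61^2 = 3721 ≡ 13 (mod 103)
61^4 = (61^2)^2 ≡ 13^2 = 169 ≡ 66 (mod 103)
61^8 = (61^4)^2 ≡ 66^2 = 4356 ≡ 30 (mod 103)
61^9 = 61^8 · 61^1 ≡ 30 · 61 ≡ 79 (mod 103).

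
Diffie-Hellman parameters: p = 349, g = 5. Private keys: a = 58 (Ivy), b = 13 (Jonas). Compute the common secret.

226

Ivy sends A = g^a mod p = 5^58 mod 349.
5^1 ≡ 5 (mod 349)
5^2 = (5^1)^2 ≡ 5^2 = 25 ≡ 25 (mod 349)
5^4 = (5^2)^2 ≡ 25^2 = 625 ≡ 276 (mod 349)
5^8 = (5^4)^2 ≡ 276^2 = 76176 ≡ 94 (mod 349)
5^16 = (5^8)^2 ≡ 94^2 = 8836 ≡ 111 (mod 349)
5^32 = (5^16)^2 ≡ 111^2 = 12321 ≡ 106 (mod 349)
5^58 = 5^32 · 5^16 · 5^8 · 5^2 ≡ 106 · 111 · 94 · 25 ≡ 226 (mod 349).
So A = 226. Jonas then computes K = A^b mod p = 226^13 mod 349.
226^1 ≡ 226 (mod 349)
226^2 = (226^1)^2 ≡ 226^2 = 51076 ≡ 122 (mod 349)
226^4 = (226^2)^2 ≡ 122^2 = 14884 ≡ 226 (mod 349)
226^8 = (226^4)^2 ≡ 226^2 = 51076 ≡ 122 (mod 349)
226^13 = 226^8 · 226^4 · 226^1 ≡ 122 · 226 · 226 ≡ 226 (mod 349).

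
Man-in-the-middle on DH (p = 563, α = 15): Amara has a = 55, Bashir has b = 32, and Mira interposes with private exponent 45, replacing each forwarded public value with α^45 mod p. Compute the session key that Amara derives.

506

Amara receives Mira's public value M = 15^45 mod 563 instead of the honest one.
15^1 ≡ 15 (mod 563)
15^2 = (15^1)^2 ≡ 15^2 = 225 ≡ 225 (mod 563)
15^4 = (15^2)^2 ≡ 225^2 = 50625 ≡ 518 (mod 563)
15^8 = (15^4)^2 ≡ 518^2 = 268324 ≡ 336 (mod 563)
15^16 = (15^8)^2 ≡ 336^2 = 112896 ≡ 296 (mod 563)
15^32 = (15^16)^2 ≡ 296^2 = 87616 ≡ 351 (mod 563)
15^45 = 15^32 · 15^8 · 15^4 · 15^1 ≡ 351 · 336 · 518 · 15 ≡ 274 (mod 563).
So M = 274. Amara computes K = M^55 mod 563.
274^1 ≡ 274 (mod 563)
274^2 = (274^1)^2 ≡ 274^2 = 75076 ≡ 197 (mod 563)
274^4 = (274^2)^2 ≡ 197^2 = 38809 ≡ 525 (mod 563)
274^8 = (274^4)^2 ≡ 525^2 = 275625 ≡ 318 (mod 563)
274^16 = (274^8)^2 ≡ 318^2 = 101124 ≡ 347 (mod 563)
274^32 = (274^16)^2 ≡ 347^2 = 120409 ≡ 490 (mod 563)
274^55 = 274^32 · 274^16 · 274^4 · 274^2 · 274^1 ≡ 490 · 347 · 525 · 197 · 274 ≡ 506 (mod 563).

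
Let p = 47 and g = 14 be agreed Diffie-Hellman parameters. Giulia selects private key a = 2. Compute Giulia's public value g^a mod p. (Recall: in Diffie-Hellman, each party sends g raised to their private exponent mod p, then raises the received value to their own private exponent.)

Public value = 14^2 mod 47.
14^1 ≡ 14 (mod 47)
14^2 = (14^1)^2 ≡ 14^2 = 196 ≡ 8 (mod 47)

8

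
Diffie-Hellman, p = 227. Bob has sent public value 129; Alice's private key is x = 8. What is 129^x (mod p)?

Shared key K = 129^8 mod 227.
129^1 ≡ 129 (mod 227)
129^2 = (129^1)^2 ≡ 129^2 = 16641 ≡ 70 (mod 227)
129^4 = (129^2)^2 ≡ 70^2 = 4900 ≡ 133 (mod 227)
129^8 = (129^4)^2 ≡ 133^2 = 17689 ≡ 210 (mod 227)

210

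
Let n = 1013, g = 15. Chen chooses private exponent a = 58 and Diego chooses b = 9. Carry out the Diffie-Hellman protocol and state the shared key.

Diego sends B = g^b mod n = 15^9 mod 1013.
15^1 ≡ 15 (mod 1013)
15^2 = (15^1)^2 ≡ 15^2 = 225 ≡ 225 (mod 1013)
15^4 = (15^2)^2 ≡ 225^2 = 50625 ≡ 988 (mod 1013)
15^8 = (15^4)^2 ≡ 988^2 = 976144 ≡ 625 (mod 1013)
15^9 = 15^8 · 15^1 ≡ 625 · 15 ≡ 258 (mod 1013).
So B = 258. Chen then computes K = B^a mod n = 258^58 mod 1013.
258^1 ≡ 258 (mod 1013)
258^2 = (258^1)^2 ≡ 258^2 = 66564 ≡ 719 (mod 1013)
258^4 = (258^2)^2 ≡ 719^2 = 516961 ≡ 331 (mod 1013)
258^8 = (258^4)^2 ≡ 331^2 = 109561 ≡ 157 (mod 1013)
258^16 = (258^8)^2 ≡ 157^2 = 24649 ≡ 337 (mod 1013)
258^32 = (258^16)^2 ≡ 337^2 = 113569 ≡ 113 (mod 1013)
258^58 = 258^32 · 258^16 · 258^8 · 258^2 ≡ 113 · 337 · 157 · 719 ≡ 620 (mod 1013).

620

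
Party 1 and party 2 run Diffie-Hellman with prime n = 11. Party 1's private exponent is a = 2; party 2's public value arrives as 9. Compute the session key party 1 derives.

Shared key K = 9^2 mod 11.
9^1 ≡ 9 (mod 11)
9^2 = (9^1)^2 ≡ 9^2 = 81 ≡ 4 (mod 11)

4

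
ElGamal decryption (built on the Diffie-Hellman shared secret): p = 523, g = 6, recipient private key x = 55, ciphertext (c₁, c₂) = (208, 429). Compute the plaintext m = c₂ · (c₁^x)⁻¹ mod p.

Shared mask s = c₁^x mod p = 208^55 mod 523.
208^1 ≡ 208 (mod 523)
208^2 = (208^1)^2 ≡ 208^2 = 43264 ≡ 378 (mod 523)
208^4 = (208^2)^2 ≡ 378^2 = 142884 ≡ 105 (mod 523)
208^8 = (208^4)^2 ≡ 105^2 = 11025 ≡ 42 (mod 523)
208^16 = (208^8)^2 ≡ 42^2 = 1764 ≡ 195 (mod 523)
208^32 = (208^16)^2 ≡ 195^2 = 38025 ≡ 369 (mod 523)
208^55 = 208^32 · 208^16 · 208^4 · 208^2 · 208^1 ≡ 369 · 195 · 105 · 378 · 208 ≡ 343 (mod 523).
So s = 343; s⁻¹ ≡ 369 (mod 523).
m = c₂ · s⁻¹ mod 523 = 429 · 369 mod 523 = 355.

355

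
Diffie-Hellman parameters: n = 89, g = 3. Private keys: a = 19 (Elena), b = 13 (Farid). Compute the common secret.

15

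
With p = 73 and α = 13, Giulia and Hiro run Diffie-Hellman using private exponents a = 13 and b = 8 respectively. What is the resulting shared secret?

4

Giulia sends A = α^a mod p = 13^13 mod 73.
13^1 ≡ 13 (mod 73)
13^2 = (13^1)^2 ≡ 13^2 = 169 ≡ 23 (mod 73)
13^4 = (13^2)^2 ≡ 23^2 = 529 ≡ 18 (mod 73)
13^8 = (13^4)^2 ≡ 18^2 = 324 ≡ 32 (mod 73)
13^13 = 13^8 · 13^4 · 13^1 ≡ 32 · 18 · 13 ≡ 42 (mod 73).
So A = 42. Hiro then computes K = A^b mod p = 42^8 mod 73.
42^1 ≡ 42 (mod 73)
42^2 = (42^1)^2 ≡ 42^2 = 1764 ≡ 12 (mod 73)
42^4 = (42^2)^2 ≡ 12^2 = 144 ≡ 71 (mod 73)
42^8 = (42^4)^2 ≡ 71^2 = 5041 ≡ 4 (mod 73)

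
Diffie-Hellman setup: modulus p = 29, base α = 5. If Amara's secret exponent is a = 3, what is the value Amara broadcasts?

Public value = 5^3 mod 29.
5^1 ≡ 5 (mod 29)
5^2 = (5^1)^2 ≡ 5^2 = 25 ≡ 25 (mod 29)
5^3 = 5^2 · 5^1 ≡ 25 · 5 ≡ 9 (mod 29).

9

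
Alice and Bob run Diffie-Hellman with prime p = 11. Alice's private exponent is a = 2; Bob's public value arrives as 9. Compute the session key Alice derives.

4

Shared key K = 9^2 mod 11.
9^1 ≡ 9 (mod 11)
9^2 = (9^1)^2 ≡ 9^2 = 81 ≡ 4 (mod 11)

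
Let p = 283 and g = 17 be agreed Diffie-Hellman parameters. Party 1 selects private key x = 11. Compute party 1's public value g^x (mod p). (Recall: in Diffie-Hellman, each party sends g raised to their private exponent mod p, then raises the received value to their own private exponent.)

Public value = 17^11 (mod 283).
17^1 ≡ 17 (mod 283)
17^2 = (17^1)^2 ≡ 17^2 = 289 ≡ 6 (mod 283)
17^4 = (17^2)^2 ≡ 6^2 = 36 ≡ 36 (mod 283)
17^8 = (17^4)^2 ≡ 36^2 = 1296 ≡ 164 (mod 283)
17^11 = 17^8 · 17^2 · 17^1 ≡ 164 · 6 · 17 ≡ 31 (mod 283).

31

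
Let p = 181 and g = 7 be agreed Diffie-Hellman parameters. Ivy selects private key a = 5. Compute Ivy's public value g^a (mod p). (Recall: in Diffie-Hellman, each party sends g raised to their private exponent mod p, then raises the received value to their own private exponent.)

155

Public value = 7^5 (mod 181).
7^1 ≡ 7 (mod 181)
7^2 = (7^1)^2 ≡ 7^2 = 49 ≡ 49 (mod 181)
7^4 = (7^2)^2 ≡ 49^2 = 2401 ≡ 48 (mod 181)
7^5 = 7^4 · 7^1 ≡ 48 · 7 ≡ 155 (mod 181).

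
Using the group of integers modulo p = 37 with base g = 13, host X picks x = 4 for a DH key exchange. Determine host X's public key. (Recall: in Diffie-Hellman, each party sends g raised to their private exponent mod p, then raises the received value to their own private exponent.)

Public value = 13^4 (mod 37).
13^1 ≡ 13 (mod 37)
13^2 = (13^1)^2 ≡ 13^2 = 169 ≡ 21 (mod 37)
13^4 = (13^2)^2 ≡ 21^2 = 441 ≡ 34 (mod 37)

34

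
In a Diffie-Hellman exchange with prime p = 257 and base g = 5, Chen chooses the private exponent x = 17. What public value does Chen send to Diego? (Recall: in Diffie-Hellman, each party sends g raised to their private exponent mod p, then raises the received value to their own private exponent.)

Public value = 5^17 (mod 257).
5^1 ≡ 5 (mod 257)
5^2 = (5^1)^2 ≡ 5^2 = 25 ≡ 25 (mod 257)
5^4 = (5^2)^2 ≡ 25^2 = 625 ≡ 111 (mod 257)
5^8 = (5^4)^2 ≡ 111^2 = 12321 ≡ 242 (mod 257)
5^16 = (5^8)^2 ≡ 242^2 = 58564 ≡ 225 (mod 257)
5^17 = 5^16 · 5^1 ≡ 225 · 5 ≡ 97 (mod 257).

97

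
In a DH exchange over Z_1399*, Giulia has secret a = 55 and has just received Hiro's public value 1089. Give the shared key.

747

Shared key K = 1089^55 mod 1399.
1089^1 ≡ 1089 (mod 1399)
1089^2 = (1089^1)^2 ≡ 1089^2 = 1185921 ≡ 968 (mod 1399)
1089^4 = (1089^2)^2 ≡ 968^2 = 937024 ≡ 1093 (mod 1399)
1089^8 = (1089^4)^2 ≡ 1093^2 = 1194649 ≡ 1302 (mod 1399)
1089^16 = (1089^8)^2 ≡ 1302^2 = 1695204 ≡ 1015 (mod 1399)
1089^32 = (1089^16)^2 ≡ 1015^2 = 1030225 ≡ 561 (mod 1399)
1089^55 = 1089^32 · 1089^16 · 1089^4 · 1089^2 · 1089^1 ≡ 561 · 1015 · 1093 · 968 · 1089 ≡ 747 (mod 1399).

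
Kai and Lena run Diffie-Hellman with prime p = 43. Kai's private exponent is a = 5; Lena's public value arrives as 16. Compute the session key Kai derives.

21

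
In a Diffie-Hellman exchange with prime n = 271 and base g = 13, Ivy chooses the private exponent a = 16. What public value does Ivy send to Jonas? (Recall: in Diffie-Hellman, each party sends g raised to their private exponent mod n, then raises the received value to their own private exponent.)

178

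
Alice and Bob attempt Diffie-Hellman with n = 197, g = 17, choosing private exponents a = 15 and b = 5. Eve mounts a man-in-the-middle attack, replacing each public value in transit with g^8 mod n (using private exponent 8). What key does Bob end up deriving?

101

Bob receives Eve's public value M = 17^8 mod 197 instead of the honest one.
17^1 ≡ 17 (mod 197)
17^2 = (17^1)^2 ≡ 17^2 = 289 ≡ 92 (mod 197)
17^4 = (17^2)^2 ≡ 92^2 = 8464 ≡ 190 (mod 197)
17^8 = (17^4)^2 ≡ 190^2 = 36100 ≡ 49 (mod 197)
So M = 49. Bob computes K = M^5 mod 197.
49^1 ≡ 49 (mod 197)
49^2 = (49^1)^2 ≡ 49^2 = 2401 ≡ 37 (mod 197)
49^4 = (49^2)^2 ≡ 37^2 = 1369 ≡ 187 (mod 197)
49^5 = 49^4 · 49^1 ≡ 187 · 49 ≡ 101 (mod 197).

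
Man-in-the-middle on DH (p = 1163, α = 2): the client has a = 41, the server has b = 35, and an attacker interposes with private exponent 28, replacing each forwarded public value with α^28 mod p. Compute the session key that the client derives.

The client receives an attacker's public value M = 2^28 mod 1163 instead of the honest one.
2^1 ≡ 2 (mod 1163)
2^2 = (2^1)^2 ≡ 2^2 = 4 ≡ 4 (mod 1163)
2^4 = (2^2)^2 ≡ 4^2 = 16 ≡ 16 (mod 1163)
2^8 = (2^4)^2 ≡ 16^2 = 256 ≡ 256 (mod 1163)
2^16 = (2^8)^2 ≡ 256^2 = 65536 ≡ 408 (mod 1163)
2^28 = 2^16 · 2^8 · 2^4 ≡ 408 · 256 · 16 ≡ 1100 (mod 1163).
So M = 1100. The client computes K = M^41 mod 1163.
1100^1 ≡ 1100 (mod 1163)
1100^2 = (1100^1)^2 ≡ 1100^2 = 1210000 ≡ 480 (mod 1163)
1100^4 = (1100^2)^2 ≡ 480^2 = 230400 ≡ 126 (mod 1163)
1100^8 = (1100^4)^2 ≡ 126^2 = 15876 ≡ 757 (mod 1163)
1100^16 = (1100^8)^2 ≡ 757^2 = 573049 ≡ 853 (mod 1163)
1100^32 = (1100^16)^2 ≡ 853^2 = 727609 ≡ 734 (mod 1163)
1100^41 = 1100^32 · 1100^8 · 1100^1 ≡ 734 · 757 · 1100 ≡ 1106 (mod 1163).

1106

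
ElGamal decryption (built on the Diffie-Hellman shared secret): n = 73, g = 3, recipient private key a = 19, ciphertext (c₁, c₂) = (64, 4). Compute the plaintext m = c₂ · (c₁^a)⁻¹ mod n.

32

Shared mask s = c₁^a mod n = 64^19 mod 73.
64^1 ≡ 64 (mod 73)
64^2 = (64^1)^2 ≡ 64^2 = 4096 ≡ 8 (mod 73)
64^4 = (64^2)^2 ≡ 8^2 = 64 ≡ 64 (mod 73)
64^8 = (64^4)^2 ≡ 64^2 = 4096 ≡ 8 (mod 73)
64^16 = (64^8)^2 ≡ 8^2 = 64 ≡ 64 (mod 73)
64^19 = 64^16 · 64^2 · 64^1 ≡ 64 · 8 · 64 ≡ 64 (mod 73).
So s = 64; s⁻¹ ≡ 8 (mod 73).
m = c₂ · s⁻¹ mod 73 = 4 · 8 mod 73 = 32.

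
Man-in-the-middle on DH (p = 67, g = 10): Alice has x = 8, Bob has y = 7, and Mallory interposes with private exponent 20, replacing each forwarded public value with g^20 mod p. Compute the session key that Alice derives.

54

Alice receives Mallory's public value M = 10^20 mod 67 instead of the honest one.
10^1 ≡ 10 (mod 67)
10^2 = (10^1)^2 ≡ 10^2 = 100 ≡ 33 (mod 67)
10^4 = (10^2)^2 ≡ 33^2 = 1089 ≡ 17 (mod 67)
10^8 = (10^4)^2 ≡ 17^2 = 289 ≡ 21 (mod 67)
10^16 = (10^8)^2 ≡ 21^2 = 441 ≡ 39 (mod 67)
10^20 = 10^16 · 10^4 ≡ 39 · 17 ≡ 60 (mod 67).
So M = 60. Alice computes K = M^8 mod 67.
60^1 ≡ 60 (mod 67)
60^2 = (60^1)^2 ≡ 60^2 = 3600 ≡ 49 (mod 67)
60^4 = (60^2)^2 ≡ 49^2 = 2401 ≡ 56 (mod 67)
60^8 = (60^4)^2 ≡ 56^2 = 3136 ≡ 54 (mod 67)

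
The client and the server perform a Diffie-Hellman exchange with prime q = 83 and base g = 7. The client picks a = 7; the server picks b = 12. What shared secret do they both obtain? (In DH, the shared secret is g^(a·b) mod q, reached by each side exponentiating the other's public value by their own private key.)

The server sends B = g^b mod q = 7^12 mod 83.
7^1 ≡ 7 (mod 83)
7^2 = (7^1)^2 ≡ 7^2 = 49 ≡ 49 (mod 83)
7^4 = (7^2)^2 ≡ 49^2 = 2401 ≡ 77 (mod 83)
7^8 = (7^4)^2 ≡ 77^2 = 5929 ≡ 36 (mod 83)
7^12 = 7^8 · 7^4 ≡ 36 · 77 ≡ 33 (mod 83).
So B = 33. The client then computes K = B^a mod q = 33^7 mod 83.
33^1 ≡ 33 (mod 83)
33^2 = (33^1)^2 ≡ 33^2 = 1089 ≡ 10 (mod 83)
33^4 = (33^2)^2 ≡ 10^2 = 100 ≡ 17 (mod 83)
33^7 = 33^4 · 33^2 · 33^1 ≡ 17 · 10 · 33 ≡ 49 (mod 83).

49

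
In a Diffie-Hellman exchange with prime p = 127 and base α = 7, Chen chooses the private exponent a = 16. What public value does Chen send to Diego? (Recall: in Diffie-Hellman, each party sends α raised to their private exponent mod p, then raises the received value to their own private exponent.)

35

Public value = 7^16 mod 127.
7^1 ≡ 7 (mod 127)
7^2 = (7^1)^2 ≡ 7^2 = 49 ≡ 49 (mod 127)
7^4 = (7^2)^2 ≡ 49^2 = 2401 ≡ 115 (mod 127)
7^8 = (7^4)^2 ≡ 115^2 = 13225 ≡ 17 (mod 127)
7^16 = (7^8)^2 ≡ 17^2 = 289 ≡ 35 (mod 127)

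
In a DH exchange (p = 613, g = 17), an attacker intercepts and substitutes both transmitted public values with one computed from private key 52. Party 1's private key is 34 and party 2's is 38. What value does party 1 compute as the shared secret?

Party 1 receives an attacker's public value M = 17^52 mod 613 instead of the honest one.
17^1 ≡ 17 (mod 613)
17^2 = (17^1)^2 ≡ 17^2 = 289 ≡ 289 (mod 613)
17^4 = (17^2)^2 ≡ 289^2 = 83521 ≡ 153 (mod 613)
17^8 = (17^4)^2 ≡ 153^2 = 23409 ≡ 115 (mod 613)
17^16 = (17^8)^2 ≡ 115^2 = 13225 ≡ 352 (mod 613)
17^32 = (17^16)^2 ≡ 352^2 = 123904 ≡ 78 (mod 613)
17^52 = 17^32 · 17^16 · 17^4 ≡ 78 · 352 · 153 ≡ 492 (mod 613).
So M = 492. Party 1 computes K = M^34 mod 613.
492^1 ≡ 492 (mod 613)
492^2 = (492^1)^2 ≡ 492^2 = 242064 ≡ 542 (mod 613)
492^4 = (492^2)^2 ≡ 542^2 = 293764 ≡ 137 (mod 613)
492^8 = (492^4)^2 ≡ 137^2 = 18769 ≡ 379 (mod 613)
492^16 = (492^8)^2 ≡ 379^2 = 143641 ≡ 199 (mod 613)
492^32 = (492^16)^2 ≡ 199^2 = 39601 ≡ 369 (mod 613)
492^34 = 492^32 · 492^2 ≡ 369 · 542 ≡ 160 (mod 613).

160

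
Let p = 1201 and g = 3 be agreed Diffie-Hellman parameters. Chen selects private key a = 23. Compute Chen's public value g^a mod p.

Public value = 3^23 mod 1201.
3^1 ≡ 3 (mod 1201)
3^2 = (3^1)^2 ≡ 3^2 = 9 ≡ 9 (mod 1201)
3^4 = (3^2)^2 ≡ 9^2 = 81 ≡ 81 (mod 1201)
3^8 = (3^4)^2 ≡ 81^2 = 6561 ≡ 556 (mod 1201)
3^16 = (3^8)^2 ≡ 556^2 = 309136 ≡ 479 (mod 1201)
3^23 = 3^16 · 3^4 · 3^2 · 3^1 ≡ 479 · 81 · 9 · 3 ≡ 301 (mod 1201).

301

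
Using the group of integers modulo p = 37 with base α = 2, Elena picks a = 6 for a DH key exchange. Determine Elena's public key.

27

Public value = 2^6 mod 37.
2^1 ≡ 2 (mod 37)
2^2 = (2^1)^2 ≡ 2^2 = 4 ≡ 4 (mod 37)
2^4 = (2^2)^2 ≡ 4^2 = 16 ≡ 16 (mod 37)
2^6 = 2^4 · 2^2 ≡ 16 · 4 ≡ 27 (mod 37).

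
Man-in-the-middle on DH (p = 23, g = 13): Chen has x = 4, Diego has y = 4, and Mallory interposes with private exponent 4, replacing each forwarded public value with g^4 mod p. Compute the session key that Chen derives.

4

Chen receives Mallory's public value M = 13^4 mod 23 instead of the honest one.
13^1 ≡ 13 (mod 23)
13^2 = (13^1)^2 ≡ 13^2 = 169 ≡ 8 (mod 23)
13^4 = (13^2)^2 ≡ 8^2 = 64 ≡ 18 (mod 23)
So M = 18. Chen computes K = M^4 mod 23.
18^1 ≡ 18 (mod 23)
18^2 = (18^1)^2 ≡ 18^2 = 324 ≡ 2 (mod 23)
18^4 = (18^2)^2 ≡ 2^2 = 4 ≡ 4 (mod 23)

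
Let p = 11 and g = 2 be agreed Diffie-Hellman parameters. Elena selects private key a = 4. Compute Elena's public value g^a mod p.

5

Public value = 2^4 mod 11.
2^1 ≡ 2 (mod 11)
2^2 = (2^1)^2 ≡ 2^2 = 4 ≡ 4 (mod 11)
2^4 = (2^2)^2 ≡ 4^2 = 16 ≡ 5 (mod 11)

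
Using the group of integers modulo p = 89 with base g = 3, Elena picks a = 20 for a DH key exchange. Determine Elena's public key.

Public value = 3^20 (mod 89).
3^1 ≡ 3 (mod 89)
3^2 = (3^1)^2 ≡ 3^2 = 9 ≡ 9 (mod 89)
3^4 = (3^2)^2 ≡ 9^2 = 81 ≡ 81 (mod 89)
3^8 = (3^4)^2 ≡ 81^2 = 6561 ≡ 64 (mod 89)
3^16 = (3^8)^2 ≡ 64^2 = 4096 ≡ 2 (mod 89)
3^20 = 3^16 · 3^4 ≡ 2 · 81 ≡ 73 (mod 89).

73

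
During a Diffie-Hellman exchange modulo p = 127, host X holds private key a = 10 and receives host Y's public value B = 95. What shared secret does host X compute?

2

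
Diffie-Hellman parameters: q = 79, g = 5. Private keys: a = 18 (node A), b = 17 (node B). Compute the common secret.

65

Node B sends B = g^b mod q = 5^17 mod 79.
5^1 ≡ 5 (mod 79)
5^2 = (5^1)^2 ≡ 5^2 = 25 ≡ 25 (mod 79)
5^4 = (5^2)^2 ≡ 25^2 = 625 ≡ 72 (mod 79)
5^8 = (5^4)^2 ≡ 72^2 = 5184 ≡ 49 (mod 79)
5^16 = (5^8)^2 ≡ 49^2 = 2401 ≡ 31 (mod 79)
5^17 = 5^16 · 5^1 ≡ 31 · 5 ≡ 76 (mod 79).
So B = 76. Node A then computes K = B^a mod q = 76^18 mod 79.
76^1 ≡ 76 (mod 79)
76^2 = (76^1)^2 ≡ 76^2 = 5776 ≡ 9 (mod 79)
76^4 = (76^2)^2 ≡ 9^2 = 81 ≡ 2 (mod 79)
76^8 = (76^4)^2 ≡ 2^2 = 4 ≡ 4 (mod 79)
76^16 = (76^8)^2 ≡ 4^2 = 16 ≡ 16 (mod 79)
76^18 = 76^16 · 76^2 ≡ 16 · 9 ≡ 65 (mod 79).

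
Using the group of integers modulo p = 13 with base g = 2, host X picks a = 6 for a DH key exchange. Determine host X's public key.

Public value = 2^6 mod 13.
2^1 ≡ 2 (mod 13)
2^2 = (2^1)^2 ≡ 2^2 = 4 ≡ 4 (mod 13)
2^4 = (2^2)^2 ≡ 4^2 = 16 ≡ 3 (mod 13)
2^6 = 2^4 · 2^2 ≡ 3 · 4 ≡ 12 (mod 13).

12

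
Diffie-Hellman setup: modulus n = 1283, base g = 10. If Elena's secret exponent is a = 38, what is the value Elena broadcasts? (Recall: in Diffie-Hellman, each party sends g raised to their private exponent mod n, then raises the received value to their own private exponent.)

900

Public value = 10^38 mod 1283.
10^1 ≡ 10 (mod 1283)
10^2 = (10^1)^2 ≡ 10^2 = 100 ≡ 100 (mod 1283)
10^4 = (10^2)^2 ≡ 100^2 = 10000 ≡ 1019 (mod 1283)
10^8 = (10^4)^2 ≡ 1019^2 = 1038361 ≡ 414 (mod 1283)
10^16 = (10^8)^2 ≡ 414^2 = 171396 ≡ 757 (mod 1283)
10^32 = (10^16)^2 ≡ 757^2 = 573049 ≡ 831 (mod 1283)
10^38 = 10^32 · 10^4 · 10^2 ≡ 831 · 1019 · 100 ≡ 900 (mod 1283).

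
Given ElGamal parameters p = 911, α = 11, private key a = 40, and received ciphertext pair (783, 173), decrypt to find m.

Shared mask s = c₁^a mod p = 783^40 mod 911.
783^1 ≡ 783 (mod 911)
783^2 = (783^1)^2 ≡ 783^2 = 613089 ≡ 897 (mod 911)
783^4 = (783^2)^2 ≡ 897^2 = 804609 ≡ 196 (mod 911)
783^8 = (783^4)^2 ≡ 196^2 = 38416 ≡ 154 (mod 911)
783^16 = (783^8)^2 ≡ 154^2 = 23716 ≡ 30 (mod 911)
783^32 = (783^16)^2 ≡ 30^2 = 900 ≡ 900 (mod 911)
783^40 = 783^32 · 783^8 ≡ 900 · 154 ≡ 128 (mod 911).
So s = 128; s⁻¹ ≡ 121 (mod 911).
m = c₂ · s⁻¹ mod 911 = 173 · 121 mod 911 = 891.

891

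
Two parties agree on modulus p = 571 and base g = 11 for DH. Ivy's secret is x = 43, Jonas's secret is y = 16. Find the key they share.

Ivy sends A = g^x mod p = 11^43 mod 571.
11^1 ≡ 11 (mod 571)
11^2 = (11^1)^2 ≡ 11^2 = 121 ≡ 121 (mod 571)
11^4 = (11^2)^2 ≡ 121^2 = 14641 ≡ 366 (mod 571)
11^8 = (11^4)^2 ≡ 366^2 = 133956 ≡ 342 (mod 571)
11^16 = (11^8)^2 ≡ 342^2 = 116964 ≡ 480 (mod 571)
11^32 = (11^16)^2 ≡ 480^2 = 230400 ≡ 287 (mod 571)
11^43 = 11^32 · 11^8 · 11^2 · 11^1 ≡ 287 · 342 · 121 · 11 ≡ 458 (mod 571).
So A = 458. Jonas then computes K = A^y mod p = 458^16 mod 571.
458^1 ≡ 458 (mod 571)
458^2 = (458^1)^2 ≡ 458^2 = 209764 ≡ 207 (mod 571)
458^4 = (458^2)^2 ≡ 207^2 = 42849 ≡ 24 (mod 571)
458^8 = (458^4)^2 ≡ 24^2 = 576 ≡ 5 (mod 571)
458^16 = (458^8)^2 ≡ 5^2 = 25 ≡ 25 (mod 571)

25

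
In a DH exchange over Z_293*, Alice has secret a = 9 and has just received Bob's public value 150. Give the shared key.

148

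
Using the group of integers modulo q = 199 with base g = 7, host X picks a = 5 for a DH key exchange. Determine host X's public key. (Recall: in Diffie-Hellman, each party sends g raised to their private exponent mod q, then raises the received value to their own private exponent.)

91

Public value = 7^5 mod 199.
7^1 ≡ 7 (mod 199)
7^2 = (7^1)^2 ≡ 7^2 = 49 ≡ 49 (mod 199)
7^4 = (7^2)^2 ≡ 49^2 = 2401 ≡ 13 (mod 199)
7^5 = 7^4 · 7^1 ≡ 13 · 7 ≡ 91 (mod 199).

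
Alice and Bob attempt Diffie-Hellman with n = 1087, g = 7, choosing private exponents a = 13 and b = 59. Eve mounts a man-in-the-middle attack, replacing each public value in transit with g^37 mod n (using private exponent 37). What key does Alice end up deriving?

309

Alice receives Eve's public value M = 7^37 mod 1087 instead of the honest one.
7^1 ≡ 7 (mod 1087)
7^2 = (7^1)^2 ≡ 7^2 = 49 ≡ 49 (mod 1087)
7^4 = (7^2)^2 ≡ 49^2 = 2401 ≡ 227 (mod 1087)
7^8 = (7^4)^2 ≡ 227^2 = 51529 ≡ 440 (mod 1087)
7^16 = (7^8)^2 ≡ 440^2 = 193600 ≡ 114 (mod 1087)
7^32 = (7^16)^2 ≡ 114^2 = 12996 ≡ 1039 (mod 1087)
7^37 = 7^32 · 7^4 · 7^1 ≡ 1039 · 227 · 7 ≡ 905 (mod 1087).
So M = 905. Alice computes K = M^13 mod 1087.
905^1 ≡ 905 (mod 1087)
905^2 = (905^1)^2 ≡ 905^2 = 819025 ≡ 514 (mod 1087)
905^4 = (905^2)^2 ≡ 514^2 = 264196 ≡ 55 (mod 1087)
905^8 = (905^4)^2 ≡ 55^2 = 3025 ≡ 851 (mod 1087)
905^13 = 905^8 · 905^4 · 905^1 ≡ 851 · 55 · 905 ≡ 309 (mod 1087).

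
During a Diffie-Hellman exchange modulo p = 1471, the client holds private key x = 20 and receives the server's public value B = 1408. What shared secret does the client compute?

Shared key K = 1408^20 mod 1471.
1408^1 ≡ 1408 (mod 1471)
1408^2 = (1408^1)^2 ≡ 1408^2 = 1982464 ≡ 1027 (mod 1471)
1408^4 = (1408^2)^2 ≡ 1027^2 = 1054729 ≡ 22 (mod 1471)
1408^8 = (1408^4)^2 ≡ 22^2 = 484 ≡ 484 (mod 1471)
1408^16 = (1408^8)^2 ≡ 484^2 = 234256 ≡ 367 (mod 1471)
1408^20 = 1408^16 · 1408^4 ≡ 367 · 22 ≡ 719 (mod 1471).

719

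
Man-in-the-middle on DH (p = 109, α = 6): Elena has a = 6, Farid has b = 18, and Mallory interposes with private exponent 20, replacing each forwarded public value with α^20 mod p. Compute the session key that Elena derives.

16

Elena receives Mallory's public value M = 6^20 mod 109 instead of the honest one.
6^1 ≡ 6 (mod 109)
6^2 = (6^1)^2 ≡ 6^2 = 36 ≡ 36 (mod 109)
6^4 = (6^2)^2 ≡ 36^2 = 1296 ≡ 97 (mod 109)
6^8 = (6^4)^2 ≡ 97^2 = 9409 ≡ 35 (mod 109)
6^16 = (6^8)^2 ≡ 35^2 = 1225 ≡ 26 (mod 109)
6^20 = 6^16 · 6^4 ≡ 26 · 97 ≡ 15 (mod 109).
So M = 15. Elena computes K = M^6 mod 109.
15^1 ≡ 15 (mod 109)
15^2 = (15^1)^2 ≡ 15^2 = 225 ≡ 7 (mod 109)
15^4 = (15^2)^2 ≡ 7^2 = 49 ≡ 49 (mod 109)
15^6 = 15^4 · 15^2 ≡ 49 · 7 ≡ 16 (mod 109).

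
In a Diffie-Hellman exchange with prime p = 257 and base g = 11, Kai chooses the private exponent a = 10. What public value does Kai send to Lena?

Public value = 11^10 mod 257.
11^1 ≡ 11 (mod 257)
11^2 = (11^1)^2 ≡ 11^2 = 121 ≡ 121 (mod 257)
11^4 = (11^2)^2 ≡ 121^2 = 14641 ≡ 249 (mod 257)
11^8 = (11^4)^2 ≡ 249^2 = 62001 ≡ 64 (mod 257)
11^10 = 11^8 · 11^2 ≡ 64 · 121 ≡ 34 (mod 257).

34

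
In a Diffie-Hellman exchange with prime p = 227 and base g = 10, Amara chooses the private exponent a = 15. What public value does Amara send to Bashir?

76

Public value = 10^15 (mod 227).
10^1 ≡ 10 (mod 227)
10^2 = (10^1)^2 ≡ 10^2 = 100 ≡ 100 (mod 227)
10^4 = (10^2)^2 ≡ 100^2 = 10000 ≡ 12 (mod 227)
10^8 = (10^4)^2 ≡ 12^2 = 144 ≡ 144 (mod 227)
10^15 = 10^8 · 10^4 · 10^2 · 10^1 ≡ 144 · 12 · 100 · 10 ≡ 76 (mod 227).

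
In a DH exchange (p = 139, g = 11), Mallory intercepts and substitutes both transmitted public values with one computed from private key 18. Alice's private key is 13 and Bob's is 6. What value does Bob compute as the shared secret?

52

Bob receives Mallory's public value M = 11^18 mod 139 instead of the honest one.
11^1 ≡ 11 (mod 139)
11^2 = (11^1)^2 ≡ 11^2 = 121 ≡ 121 (mod 139)
11^4 = (11^2)^2 ≡ 121^2 = 14641 ≡ 46 (mod 139)
11^8 = (11^4)^2 ≡ 46^2 = 2116 ≡ 31 (mod 139)
11^16 = (11^8)^2 ≡ 31^2 = 961 ≡ 127 (mod 139)
11^18 = 11^16 · 11^2 ≡ 127 · 121 ≡ 77 (mod 139).
So M = 77. Bob computes K = M^6 mod 139.
77^1 ≡ 77 (mod 139)
77^2 = (77^1)^2 ≡ 77^2 = 5929 ≡ 91 (mod 139)
77^4 = (77^2)^2 ≡ 91^2 = 8281 ≡ 80 (mod 139)
77^6 = 77^4 · 77^2 ≡ 80 · 91 ≡ 52 (mod 139).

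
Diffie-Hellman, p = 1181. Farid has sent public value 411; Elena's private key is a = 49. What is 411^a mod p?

Shared key K = 411^49 mod 1181.
411^1 ≡ 411 (mod 1181)
411^2 = (411^1)^2 ≡ 411^2 = 168921 ≡ 38 (mod 1181)
411^4 = (411^2)^2 ≡ 38^2 = 1444 ≡ 263 (mod 1181)
411^8 = (411^4)^2 ≡ 263^2 = 69169 ≡ 671 (mod 1181)
411^16 = (411^8)^2 ≡ 671^2 = 450241 ≡ 280 (mod 1181)
411^32 = (411^16)^2 ≡ 280^2 = 78400 ≡ 454 (mod 1181)
411^49 = 411^32 · 411^16 · 411^1 ≡ 454 · 280 · 411 ≡ 61 (mod 1181).

61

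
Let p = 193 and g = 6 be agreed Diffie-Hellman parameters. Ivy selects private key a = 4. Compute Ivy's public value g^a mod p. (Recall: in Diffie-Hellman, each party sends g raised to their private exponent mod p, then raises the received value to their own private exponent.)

Public value = 6^4 mod 193.
6^1 ≡ 6 (mod 193)
6^2 = (6^1)^2 ≡ 6^2 = 36 ≡ 36 (mod 193)
6^4 = (6^2)^2 ≡ 36^2 = 1296 ≡ 138 (mod 193)

138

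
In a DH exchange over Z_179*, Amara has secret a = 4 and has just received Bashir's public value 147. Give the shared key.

Shared key K = 147^4 mod 179.
147^1 ≡ 147 (mod 179)
147^2 = (147^1)^2 ≡ 147^2 = 21609 ≡ 129 (mod 179)
147^4 = (147^2)^2 ≡ 129^2 = 16641 ≡ 173 (mod 179)

173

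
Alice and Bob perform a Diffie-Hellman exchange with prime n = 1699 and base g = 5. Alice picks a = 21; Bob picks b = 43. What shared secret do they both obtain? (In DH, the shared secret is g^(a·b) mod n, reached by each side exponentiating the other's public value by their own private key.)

298

Bob sends B = g^b mod n = 5^43 mod 1699.
5^1 ≡ 5 (mod 1699)
5^2 = (5^1)^2 ≡ 5^2 = 25 ≡ 25 (mod 1699)
5^4 = (5^2)^2 ≡ 25^2 = 625 ≡ 625 (mod 1699)
5^8 = (5^4)^2 ≡ 625^2 = 390625 ≡ 1554 (mod 1699)
5^16 = (5^8)^2 ≡ 1554^2 = 2414916 ≡ 637 (mod 1699)
5^32 = (5^16)^2 ≡ 637^2 = 405769 ≡ 1407 (mod 1699)
5^43 = 5^32 · 5^8 · 5^2 · 5^1 ≡ 1407 · 1554 · 25 · 5 ≡ 115 (mod 1699).
So B = 115. Alice then computes K = B^a mod n = 115^21 mod 1699.
115^1 ≡ 115 (mod 1699)
115^2 = (115^1)^2 ≡ 115^2 = 13225 ≡ 1332 (mod 1699)
115^4 = (115^2)^2 ≡ 1332^2 = 1774224 ≡ 468 (mod 1699)
115^8 = (115^4)^2 ≡ 468^2 = 219024 ≡ 1552 (mod 1699)
115^16 = (115^8)^2 ≡ 1552^2 = 2408704 ≡ 1221 (mod 1699)
115^21 = 115^16 · 115^4 · 115^1 ≡ 1221 · 468 · 115 ≡ 298 (mod 1699).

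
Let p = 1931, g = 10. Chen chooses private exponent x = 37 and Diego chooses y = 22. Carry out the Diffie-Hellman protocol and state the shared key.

1577

Diego sends B = g^y mod p = 10^22 mod 1931.
10^1 ≡ 10 (mod 1931)
10^2 = (10^1)^2 ≡ 10^2 = 100 ≡ 100 (mod 1931)
10^4 = (10^2)^2 ≡ 100^2 = 10000 ≡ 345 (mod 1931)
10^8 = (10^4)^2 ≡ 345^2 = 119025 ≡ 1234 (mod 1931)
10^16 = (10^8)^2 ≡ 1234^2 = 1522756 ≡ 1128 (mod 1931)
10^22 = 10^16 · 10^4 · 10^2 ≡ 1128 · 345 · 100 ≡ 557 (mod 1931).
So B = 557. Chen then computes K = B^x mod p = 557^37 mod 1931.
557^1 ≡ 557 (mod 1931)
557^2 = (557^1)^2 ≡ 557^2 = 310249 ≡ 1289 (mod 1931)
557^4 = (557^2)^2 ≡ 1289^2 = 1661521 ≡ 861 (mod 1931)
557^8 = (557^4)^2 ≡ 861^2 = 741321 ≡ 1748 (mod 1931)
557^16 = (557^8)^2 ≡ 1748^2 = 3055504 ≡ 662 (mod 1931)
557^32 = (557^16)^2 ≡ 662^2 = 438244 ≡ 1838 (mod 1931)
557^37 = 557^32 · 557^4 · 557^1 ≡ 1838 · 861 · 557 ≡ 1577 (mod 1931).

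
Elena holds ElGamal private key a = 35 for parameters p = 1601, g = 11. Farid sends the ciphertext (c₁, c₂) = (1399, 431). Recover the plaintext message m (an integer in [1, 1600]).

Shared mask s = c₁^a mod p = 1399^35 mod 1601.
1399^1 ≡ 1399 (mod 1601)
1399^2 = (1399^1)^2 ≡ 1399^2 = 1957201 ≡ 779 (mod 1601)
1399^4 = (1399^2)^2 ≡ 779^2 = 606841 ≡ 62 (mod 1601)
1399^8 = (1399^4)^2 ≡ 62^2 = 3844 ≡ 642 (mod 1601)
1399^16 = (1399^8)^2 ≡ 642^2 = 412164 ≡ 707 (mod 1601)
1399^32 = (1399^16)^2 ≡ 707^2 = 499849 ≡ 337 (mod 1601)
1399^35 = 1399^32 · 1399^2 · 1399^1 ≡ 337 · 779 · 1399 ≡ 277 (mod 1601).
So s = 277; s⁻¹ ≡ 630 (mod 1601).
m = c₂ · s⁻¹ mod 1601 = 431 · 630 mod 1601 = 961.

961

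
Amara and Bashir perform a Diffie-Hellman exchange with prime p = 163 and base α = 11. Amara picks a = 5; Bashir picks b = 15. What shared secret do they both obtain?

Amara sends A = α^a mod p = 11^5 mod 163.
11^1 ≡ 11 (mod 163)
11^2 = (11^1)^2 ≡ 11^2 = 121 ≡ 121 (mod 163)
11^4 = (11^2)^2 ≡ 121^2 = 14641 ≡ 134 (mod 163)
11^5 = 11^4 · 11^1 ≡ 134 · 11 ≡ 7 (mod 163).
So A = 7. Bashir then computes K = A^b mod p = 7^15 mod 163.
7^1 ≡ 7 (mod 163)
7^2 = (7^1)^2 ≡ 7^2 = 49 ≡ 49 (mod 163)
7^4 = (7^2)^2 ≡ 49^2 = 2401 ≡ 119 (mod 163)
7^8 = (7^4)^2 ≡ 119^2 = 14161 ≡ 143 (mod 163)
7^15 = 7^8 · 7^4 · 7^2 · 7^1 ≡ 143 · 119 · 49 · 7 ≡ 127 (mod 163).

127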